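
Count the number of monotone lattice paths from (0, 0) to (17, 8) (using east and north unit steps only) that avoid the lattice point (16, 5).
Number of paths = 1000179

Total paths from (0, 0) to (17, 8): C(25, 17) = 1081575. Paths through (16, 5): (paths (0, 0) → (16, 5)) × (paths (16, 5) → (17, 8)) = C(21, 16) · C(4, 1) = 20349 · 4 = 81396. Avoidance count = 1081575 − 81396 = 1000179.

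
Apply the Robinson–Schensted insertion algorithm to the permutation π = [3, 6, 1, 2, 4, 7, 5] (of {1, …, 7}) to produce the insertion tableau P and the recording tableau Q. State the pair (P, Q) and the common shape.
P = [1, 2, 4, 5] / [3, 6, 7];  Q = [1, 2, 5, 6] / [3, 4, 7];  common shape = (4, 3)

Row-insert the values π_1, π_2, … into P one at a time, bumping the leftmost entry strictly greater than the inserted value down to the next row. The recording tableau Q records, in position (i, j), the step at which that cell was added to P.
  Insert 3 (step 1): P = [3];  Q = [1]
  Insert 6 (step 2): P = [3, 6];  Q = [1, 2]
  Insert 1 (step 3): P = [1, 6] / [3];  Q = [1, 2] / [3]
  Insert 2 (step 4): P = [1, 2] / [3, 6];  Q = [1, 2] / [3, 4]
  Insert 4 (step 5): P = [1, 2, 4] / [3, 6];  Q = [1, 2, 5] / [3, 4]
  Insert 7 (step 6): P = [1, 2, 4, 7] / [3, 6];  Q = [1, 2, 5, 6] / [3, 4]
  Insert 5 (step 7): P = [1, 2, 4, 5] / [3, 6, 7];  Q = [1, 2, 5, 6] / [3, 4, 7]
Final shape: (4, 3).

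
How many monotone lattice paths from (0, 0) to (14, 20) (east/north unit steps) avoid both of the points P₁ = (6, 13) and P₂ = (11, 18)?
Number of paths = 939780960

Inclusion–exclusion. Total paths: C(34, 14) = 1391975640. Through P₁: C(19, 6)·C(15, 8) = 174594420. Through P₂: C(29, 11)·C(5, 3) = 345972900. Since P₁ is strictly southwest of P₂, a monotone path through both must visit P₁ then P₂; paths through both = C(19, 6)·C(10, 5)·C(5, 3) = 68372640. Avoid both = 1391975640 − 174594420 − 345972900 + 68372640 = 939780960.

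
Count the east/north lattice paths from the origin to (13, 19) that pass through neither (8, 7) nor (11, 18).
Number of paths = 210788970

Inclusion–exclusion. Total paths: C(32, 13) = 347373600. Through P₁: C(15, 8)·C(17, 5) = 39819780. Through P₂: C(29, 11)·C(3, 2) = 103791870. Since P₁ is strictly southwest of P₂, a monotone path through both must visit P₁ then P₂; paths through both = C(15, 8)·C(14, 3)·C(3, 2) = 7027020. Avoid both = 347373600 − 39819780 − 103791870 + 7027020 = 210788970.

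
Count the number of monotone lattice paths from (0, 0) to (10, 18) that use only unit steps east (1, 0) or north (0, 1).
Number of paths = 13123110

A monotone lattice path from (0, 0) to (10, 18) consists of 10 east steps and 18 north steps in some order, so it is determined by which 10 of the 28 steps are east. The count is C(28, 10) = 13123110.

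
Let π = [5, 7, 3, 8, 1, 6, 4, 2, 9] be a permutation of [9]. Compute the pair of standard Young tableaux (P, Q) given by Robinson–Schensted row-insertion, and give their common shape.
P = [1, 2, 8, 9] / [3, 4] / [5, 6] / [7];  Q = [1, 2, 4, 9] / [3, 6] / [5, 7] / [8];  common shape = (4, 2, 2, 1)

Row-insert the values π_1, π_2, … into P one at a time, bumping the leftmost entry strictly greater than the inserted value down to the next row. The recording tableau Q records, in position (i, j), the step at which that cell was added to P.
  Insert 5 (step 1): P = [5];  Q = [1]
  Insert 7 (step 2): P = [5, 7];  Q = [1, 2]
  Insert 3 (step 3): P = [3, 7] / [5];  Q = [1, 2] / [3]
  Insert 8 (step 4): P = [3, 7, 8] / [5];  Q = [1, 2, 4] / [3]
  Insert 1 (step 5): P = [1, 7, 8] / [3] / [5];  Q = [1, 2, 4] / [3] / [5]
  Insert 6 (step 6): P = [1, 6, 8] / [3, 7] / [5];  Q = [1, 2, 4] / [3, 6] / [5]
  Insert 4 (step 7): P = [1, 4, 8] / [3, 6] / [5, 7];  Q = [1, 2, 4] / [3, 6] / [5, 7]
  Insert 2 (step 8): P = [1, 2, 8] / [3, 4] / [5, 6] / [7];  Q = [1, 2, 4] / [3, 6] / [5, 7] / [8]
  Insert 9 (step 9): P = [1, 2, 8, 9] / [3, 4] / [5, 6] / [7];  Q = [1, 2, 4, 9] / [3, 6] / [5, 7] / [8]
Final shape: (4, 2, 2, 1).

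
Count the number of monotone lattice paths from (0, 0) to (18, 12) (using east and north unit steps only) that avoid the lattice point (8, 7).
Number of paths = 67168920

Total paths from (0, 0) to (18, 12): C(30, 18) = 86493225. Paths through (8, 7): (paths (0, 0) → (8, 7)) × (paths (8, 7) → (18, 12)) = C(15, 8) · C(15, 10) = 6435 · 3003 = 19324305. Avoidance count = 86493225 − 19324305 = 67168920.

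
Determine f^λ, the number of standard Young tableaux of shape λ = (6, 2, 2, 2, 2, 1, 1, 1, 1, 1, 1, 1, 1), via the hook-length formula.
# SYT of shape (6, 2, 2, 2, 2, 1, 1, 1, 1, 1, 1, 1, 1) = 17409700

Hook-length formula: f^λ = n! / Π hook(c), product over all cells c of the Young diagram. For λ = (6, 2, 2, 2, 2, 1, 1, 1, 1, 1, 1, 1, 1), n = 22 boxes. Hook lengths by row (left-to-right, top-to-bottom): [18, 9, 4, 3, 2, 1]; [13, 4]; [12, 3]; [11, 2]; [10, 1]; [8]; [7]; [6]; [5]; [4]; [3]; [2]; [1]. Product of hooks = 64561751654400. So f^λ = 22! / 64561751654400 = 1124000727777607680000 / 64561751654400 = 17409700.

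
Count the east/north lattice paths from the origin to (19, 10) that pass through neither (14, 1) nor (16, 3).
Number of paths = 19894500

Inclusion–exclusion. Total paths: C(29, 19) = 20030010. Through P₁: C(15, 14)·C(14, 5) = 30030. Through P₂: C(19, 16)·C(10, 3) = 116280. Since P₁ is strictly southwest of P₂, a monotone path through both must visit P₁ then P₂; paths through both = C(15, 14)·C(4, 2)·C(10, 3) = 10800. Avoid both = 20030010 − 30030 − 116280 + 10800 = 19894500.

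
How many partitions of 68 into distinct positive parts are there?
q(68) = 24576

A partition into distinct parts is a strictly decreasing sequence summing to n. The recurrence d(n, m) = d(n, m−1) + d(n−m, m−1) (use part m at most once) with q(n) = d(n, n) gives q(68) = 24576. (Euler's theorem: # distinct-part partitions = # odd-part partitions.)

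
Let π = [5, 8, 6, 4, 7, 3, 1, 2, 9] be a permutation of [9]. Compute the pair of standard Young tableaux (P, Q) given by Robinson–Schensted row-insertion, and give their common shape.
P = [1, 2, 7, 9] / [3, 6] / [4] / [5] / [8];  Q = [1, 2, 5, 9] / [3, 8] / [4] / [6] / [7];  common shape = (4, 2, 1, 1, 1)

Row-insert the values π_1, π_2, … into P one at a time, bumping the leftmost entry strictly greater than the inserted value down to the next row. The recording tableau Q records, in position (i, j), the step at which that cell was added to P.
  Insert 5 (step 1): P = [5];  Q = [1]
  Insert 8 (step 2): P = [5, 8];  Q = [1, 2]
  Insert 6 (step 3): P = [5, 6] / [8];  Q = [1, 2] / [3]
  Insert 4 (step 4): P = [4, 6] / [5] / [8];  Q = [1, 2] / [3] / [4]
  Insert 7 (step 5): P = [4, 6, 7] / [5] / [8];  Q = [1, 2, 5] / [3] / [4]
  Insert 3 (step 6): P = [3, 6, 7] / [4] / [5] / [8];  Q = [1, 2, 5] / [3] / [4] / [6]
  Insert 1 (step 7): P = [1, 6, 7] / [3] / [4] / [5] / [8];  Q = [1, 2, 5] / [3] / [4] / [6] / [7]
  Insert 2 (step 8): P = [1, 2, 7] / [3, 6] / [4] / [5] / [8];  Q = [1, 2, 5] / [3, 8] / [4] / [6] / [7]
  Insert 9 (step 9): P = [1, 2, 7, 9] / [3, 6] / [4] / [5] / [8];  Q = [1, 2, 5, 9] / [3, 8] / [4] / [6] / [7]
Final shape: (4, 2, 1, 1, 1).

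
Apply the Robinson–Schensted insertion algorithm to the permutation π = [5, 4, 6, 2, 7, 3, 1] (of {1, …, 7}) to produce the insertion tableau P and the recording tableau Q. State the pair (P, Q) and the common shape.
P = [1, 3, 7] / [2, 6] / [4] / [5];  Q = [1, 3, 5] / [2, 6] / [4] / [7];  common shape = (3, 2, 1, 1)

Row-insert the values π_1, π_2, … into P one at a time, bumping the leftmost entry strictly greater than the inserted value down to the next row. The recording tableau Q records, in position (i, j), the step at which that cell was added to P.
  Insert 5 (step 1): P = [5];  Q = [1]
  Insert 4 (step 2): P = [4] / [5];  Q = [1] / [2]
  Insert 6 (step 3): P = [4, 6] / [5];  Q = [1, 3] / [2]
  Insert 2 (step 4): P = [2, 6] / [4] / [5];  Q = [1, 3] / [2] / [4]
  Insert 7 (step 5): P = [2, 6, 7] / [4] / [5];  Q = [1, 3, 5] / [2] / [4]
  Insert 3 (step 6): P = [2, 3, 7] / [4, 6] / [5];  Q = [1, 3, 5] / [2, 6] / [4]
  Insert 1 (step 7): P = [1, 3, 7] / [2, 6] / [4] / [5];  Q = [1, 3, 5] / [2, 6] / [4] / [7]
Final shape: (3, 2, 1, 1).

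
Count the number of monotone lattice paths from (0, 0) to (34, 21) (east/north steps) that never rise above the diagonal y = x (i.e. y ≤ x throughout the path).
Number of paths = 336691526641470

By the reflection principle (André's argument), the number of monotone paths to (34, 21) with n ≤ m that never go above y = x is C(55, 34) − C(55, 35) = 841728816603675 − 505037289962205 = 336691526641470.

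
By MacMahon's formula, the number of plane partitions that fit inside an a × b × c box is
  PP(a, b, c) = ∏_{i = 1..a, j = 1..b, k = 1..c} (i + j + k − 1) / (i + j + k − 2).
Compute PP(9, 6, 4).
PP(9, 6, 4) = 559299781040

Evaluate the triple product over i = 1..9, j = 1..6, k = 1..4. The factors are (2/1) · (3/2) · (4/3) · (5/4) · (3/2) · (4/3) · (5/4) · (6/5) · … (216 factors total). The numerators and denominators telescope so the product is an integer; carrying out the multiplication exactly gives PP(9, 6, 4) = 559299781040.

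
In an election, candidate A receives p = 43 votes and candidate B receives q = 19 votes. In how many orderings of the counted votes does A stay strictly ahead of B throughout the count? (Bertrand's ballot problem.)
Strict-lead orderings = 1657580519271600

Total orderings of the 62 votes with 43 for A: C(62, 43) = 4282083008118300. By the Bertrand ballot formula (Cycle Lemma / reflection principle), the number of orderings in which A is strictly ahead of B throughout is (p − q)/(p + q) · C(p + q, p) = (43 − 19)/(43 + 19) · 4282083008118300 = 1657580519271600.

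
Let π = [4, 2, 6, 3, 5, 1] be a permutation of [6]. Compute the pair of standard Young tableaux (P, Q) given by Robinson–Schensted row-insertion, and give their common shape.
P = [1, 3, 5] / [2, 6] / [4];  Q = [1, 3, 5] / [2, 4] / [6];  common shape = (3, 2, 1)

Row-insert the values π_1, π_2, … into P one at a time, bumping the leftmost entry strictly greater than the inserted value down to the next row. The recording tableau Q records, in position (i, j), the step at which that cell was added to P.
  Insert 4 (step 1): P = [4];  Q = [1]
  Insert 2 (step 2): P = [2] / [4];  Q = [1] / [2]
  Insert 6 (step 3): P = [2, 6] / [4];  Q = [1, 3] / [2]
  Insert 3 (step 4): P = [2, 3] / [4, 6];  Q = [1, 3] / [2, 4]
  Insert 5 (step 5): P = [2, 3, 5] / [4, 6];  Q = [1, 3, 5] / [2, 4]
  Insert 1 (step 6): P = [1, 3, 5] / [2, 6] / [4];  Q = [1, 3, 5] / [2, 4] / [6]
Final shape: (3, 2, 1).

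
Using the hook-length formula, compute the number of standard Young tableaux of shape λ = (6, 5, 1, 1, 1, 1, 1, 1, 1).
# SYT of shape (6, 5, 1, 1, 1, 1, 1, 1, 1) = 875160

Hook-length formula: f^λ = n! / Π hook(c), product over all cells c of the Young diagram. For λ = (6, 5, 1, 1, 1, 1, 1, 1, 1), n = 18 boxes. Hook lengths by row (left-to-right, top-to-bottom): [14, 6, 5, 4, 3, 1]; [12, 4, 3, 2, 1]; [7]; [6]; [5]; [4]; [3]; [2]; [1]. Product of hooks = 7315660800. So f^λ = 18! / 7315660800 = 6402373705728000 / 7315660800 = 875160.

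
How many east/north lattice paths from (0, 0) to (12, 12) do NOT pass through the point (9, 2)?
Number of paths = 2688426

Total paths from (0, 0) to (12, 12): C(24, 12) = 2704156. Paths through (9, 2): (paths (0, 0) → (9, 2)) × (paths (9, 2) → (12, 12)) = C(11, 9) · C(13, 3) = 55 · 286 = 15730. Avoidance count = 2704156 − 15730 = 2688426.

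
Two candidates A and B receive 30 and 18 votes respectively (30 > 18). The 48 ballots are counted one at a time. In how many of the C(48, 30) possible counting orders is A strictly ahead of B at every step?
Strict-lead orderings = 1827459250276

Total orderings of the 48 votes with 30 for A: C(48, 30) = 7309837001104. By the Bertrand ballot formula (Cycle Lemma / reflection principle), the number of orderings in which A is strictly ahead of B throughout is (p − q)/(p + q) · C(p + q, p) = (30 − 18)/(30 + 18) · 7309837001104 = 1827459250276.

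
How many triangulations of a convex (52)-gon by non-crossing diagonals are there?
C_50 = 1978261657756160653623774456

These polygon triangulations are counted by the Catalan number C_n = (1/(n + 1)) · C(2n, n). For n = 50: C_50 = (1/51) · C(100, 50) = 100891344545564193334812497256/51 = 1978261657756160653623774456.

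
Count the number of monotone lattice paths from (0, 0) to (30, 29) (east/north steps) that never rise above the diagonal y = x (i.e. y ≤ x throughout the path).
Number of paths = 3814986502092304

By the reflection principle (André's argument), the number of monotone paths to (30, 29) with n ≤ m that never go above y = x is C(59, 30) − C(59, 31) = 59132290782430712 − 55317304280338408 = 3814986502092304.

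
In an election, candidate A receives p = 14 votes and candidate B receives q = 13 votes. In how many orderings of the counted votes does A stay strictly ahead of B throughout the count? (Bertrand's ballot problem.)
Strict-lead orderings = 742900

Total orderings of the 27 votes with 14 for A: C(27, 14) = 20058300. By the Bertrand ballot formula (Cycle Lemma / reflection principle), the number of orderings in which A is strictly ahead of B throughout is (p − q)/(p + q) · C(p + q, p) = (14 − 13)/(14 + 13) · 20058300 = 742900.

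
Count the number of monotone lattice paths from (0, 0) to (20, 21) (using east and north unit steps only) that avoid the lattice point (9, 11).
Number of paths = 209886757860

Total paths from (0, 0) to (20, 21): C(41, 20) = 269128937220. Paths through (9, 11): (paths (0, 0) → (9, 11)) × (paths (9, 11) → (20, 21)) = C(20, 9) · C(21, 11) = 167960 · 352716 = 59242179360. Avoidance count = 269128937220 − 59242179360 = 209886757860.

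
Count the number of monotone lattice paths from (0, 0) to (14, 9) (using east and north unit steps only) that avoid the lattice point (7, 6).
Number of paths = 611270

Total paths from (0, 0) to (14, 9): C(23, 14) = 817190. Paths through (7, 6): (paths (0, 0) → (7, 6)) × (paths (7, 6) → (14, 9)) = C(13, 7) · C(10, 7) = 1716 · 120 = 205920. Avoidance count = 817190 − 205920 = 611270.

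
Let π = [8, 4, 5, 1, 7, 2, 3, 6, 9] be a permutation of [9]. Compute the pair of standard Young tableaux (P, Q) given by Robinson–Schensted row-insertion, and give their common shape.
P = [1, 2, 3, 6, 9] / [4, 5, 7] / [8];  Q = [1, 3, 5, 8, 9] / [2, 6, 7] / [4];  common shape = (5, 3, 1)

Row-insert the values π_1, π_2, … into P one at a time, bumping the leftmost entry strictly greater than the inserted value down to the next row. The recording tableau Q records, in position (i, j), the step at which that cell was added to P.
  Insert 8 (step 1): P = [8];  Q = [1]
  Insert 4 (step 2): P = [4] / [8];  Q = [1] / [2]
  Insert 5 (step 3): P = [4, 5] / [8];  Q = [1, 3] / [2]
  Insert 1 (step 4): P = [1, 5] / [4] / [8];  Q = [1, 3] / [2] / [4]
  Insert 7 (step 5): P = [1, 5, 7] / [4] / [8];  Q = [1, 3, 5] / [2] / [4]
  Insert 2 (step 6): P = [1, 2, 7] / [4, 5] / [8];  Q = [1, 3, 5] / [2, 6] / [4]
  Insert 3 (step 7): P = [1, 2, 3] / [4, 5, 7] / [8];  Q = [1, 3, 5] / [2, 6, 7] / [4]
  Insert 6 (step 8): P = [1, 2, 3, 6] / [4, 5, 7] / [8];  Q = [1, 3, 5, 8] / [2, 6, 7] / [4]
  Insert 9 (step 9): P = [1, 2, 3, 6, 9] / [4, 5, 7] / [8];  Q = [1, 3, 5, 8, 9] / [2, 6, 7] / [4]
Final shape: (5, 3, 1).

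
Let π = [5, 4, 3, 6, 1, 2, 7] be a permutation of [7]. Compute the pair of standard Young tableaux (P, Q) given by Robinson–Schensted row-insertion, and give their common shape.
P = [1, 2, 7] / [3, 6] / [4] / [5];  Q = [1, 4, 7] / [2, 6] / [3] / [5];  common shape = (3, 2, 1, 1)

Row-insert the values π_1, π_2, … into P one at a time, bumping the leftmost entry strictly greater than the inserted value down to the next row. The recording tableau Q records, in position (i, j), the step at which that cell was added to P.
  Insert 5 (step 1): P = [5];  Q = [1]
  Insert 4 (step 2): P = [4] / [5];  Q = [1] / [2]
  Insert 3 (step 3): P = [3] / [4] / [5];  Q = [1] / [2] / [3]
  Insert 6 (step 4): P = [3, 6] / [4] / [5];  Q = [1, 4] / [2] / [3]
  Insert 1 (step 5): P = [1, 6] / [3] / [4] / [5];  Q = [1, 4] / [2] / [3] / [5]
  Insert 2 (step 6): P = [1, 2] / [3, 6] / [4] / [5];  Q = [1, 4] / [2, 6] / [3] / [5]
  Insert 7 (step 7): P = [1, 2, 7] / [3, 6] / [4] / [5];  Q = [1, 4, 7] / [2, 6] / [3] / [5]
Final shape: (3, 2, 1, 1).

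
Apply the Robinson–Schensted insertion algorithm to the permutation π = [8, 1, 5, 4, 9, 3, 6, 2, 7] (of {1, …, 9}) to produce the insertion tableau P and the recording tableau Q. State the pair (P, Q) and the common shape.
P = [1, 2, 6, 7] / [3, 9] / [4] / [5] / [8];  Q = [1, 3, 5, 9] / [2, 7] / [4] / [6] / [8];  common shape = (4, 2, 1, 1, 1)

Row-insert the values π_1, π_2, … into P one at a time, bumping the leftmost entry strictly greater than the inserted value down to the next row. The recording tableau Q records, in position (i, j), the step at which that cell was added to P.
  Insert 8 (step 1): P = [8];  Q = [1]
  Insert 1 (step 2): P = [1] / [8];  Q = [1] / [2]
  Insert 5 (step 3): P = [1, 5] / [8];  Q = [1, 3] / [2]
  Insert 4 (step 4): P = [1, 4] / [5] / [8];  Q = [1, 3] / [2] / [4]
  Insert 9 (step 5): P = [1, 4, 9] / [5] / [8];  Q = [1, 3, 5] / [2] / [4]
  Insert 3 (step 6): P = [1, 3, 9] / [4] / [5] / [8];  Q = [1, 3, 5] / [2] / [4] / [6]
  Insert 6 (step 7): P = [1, 3, 6] / [4, 9] / [5] / [8];  Q = [1, 3, 5] / [2, 7] / [4] / [6]
  Insert 2 (step 8): P = [1, 2, 6] / [3, 9] / [4] / [5] / [8];  Q = [1, 3, 5] / [2, 7] / [4] / [6] / [8]
  Insert 7 (step 9): P = [1, 2, 6, 7] / [3, 9] / [4] / [5] / [8];  Q = [1, 3, 5, 9] / [2, 7] / [4] / [6] / [8]
Final shape: (4, 2, 1, 1, 1).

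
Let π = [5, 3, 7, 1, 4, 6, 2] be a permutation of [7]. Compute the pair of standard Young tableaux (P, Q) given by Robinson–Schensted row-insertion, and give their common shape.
P = [1, 2, 6] / [3, 4] / [5, 7];  Q = [1, 3, 6] / [2, 5] / [4, 7];  common shape = (3, 2, 2)

Row-insert the values π_1, π_2, … into P one at a time, bumping the leftmost entry strictly greater than the inserted value down to the next row. The recording tableau Q records, in position (i, j), the step at which that cell was added to P.
  Insert 5 (step 1): P = [5];  Q = [1]
  Insert 3 (step 2): P = [3] / [5];  Q = [1] / [2]
  Insert 7 (step 3): P = [3, 7] / [5];  Q = [1, 3] / [2]
  Insert 1 (step 4): P = [1, 7] / [3] / [5];  Q = [1, 3] / [2] / [4]
  Insert 4 (step 5): P = [1, 4] / [3, 7] / [5];  Q = [1, 3] / [2, 5] / [4]
  Insert 6 (step 6): P = [1, 4, 6] / [3, 7] / [5];  Q = [1, 3, 6] / [2, 5] / [4]
  Insert 2 (step 7): P = [1, 2, 6] / [3, 4] / [5, 7];  Q = [1, 3, 6] / [2, 5] / [4, 7]
Final shape: (3, 2, 2).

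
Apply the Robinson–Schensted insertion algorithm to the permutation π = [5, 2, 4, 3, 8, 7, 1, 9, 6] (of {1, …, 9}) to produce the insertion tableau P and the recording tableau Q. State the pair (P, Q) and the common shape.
P = [1, 3, 6, 9] / [2, 7] / [4, 8] / [5];  Q = [1, 3, 5, 8] / [2, 6] / [4, 9] / [7];  common shape = (4, 2, 2, 1)

Row-insert the values π_1, π_2, … into P one at a time, bumping the leftmost entry strictly greater than the inserted value down to the next row. The recording tableau Q records, in position (i, j), the step at which that cell was added to P.
  Insert 5 (step 1): P = [5];  Q = [1]
  Insert 2 (step 2): P = [2] / [5];  Q = [1] / [2]
  Insert 4 (step 3): P = [2, 4] / [5];  Q = [1, 3] / [2]
  Insert 3 (step 4): P = [2, 3] / [4] / [5];  Q = [1, 3] / [2] / [4]
  Insert 8 (step 5): P = [2, 3, 8] / [4] / [5];  Q = [1, 3, 5] / [2] / [4]
  Insert 7 (step 6): P = [2, 3, 7] / [4, 8] / [5];  Q = [1, 3, 5] / [2, 6] / [4]
  Insert 1 (step 7): P = [1, 3, 7] / [2, 8] / [4] / [5];  Q = [1, 3, 5] / [2, 6] / [4] / [7]
  Insert 9 (step 8): P = [1, 3, 7, 9] / [2, 8] / [4] / [5];  Q = [1, 3, 5, 8] / [2, 6] / [4] / [7]
  Insert 6 (step 9): P = [1, 3, 6, 9] / [2, 7] / [4, 8] / [5];  Q = [1, 3, 5, 8] / [2, 6] / [4, 9] / [7]
Final shape: (4, 2, 2, 1).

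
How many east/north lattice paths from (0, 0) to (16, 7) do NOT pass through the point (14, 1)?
Number of paths = 244737

Total paths from (0, 0) to (16, 7): C(23, 16) = 245157. Paths through (14, 1): (paths (0, 0) → (14, 1)) × (paths (14, 1) → (16, 7)) = C(15, 14) · C(8, 2) = 15 · 28 = 420. Avoidance count = 245157 − 420 = 244737.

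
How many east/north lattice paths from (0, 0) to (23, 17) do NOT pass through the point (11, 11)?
Number of paths = 75636739152

Total paths from (0, 0) to (23, 17): C(40, 23) = 88732378800. Paths through (11, 11): (paths (0, 0) → (11, 11)) × (paths (11, 11) → (23, 17)) = C(22, 11) · C(18, 12) = 705432 · 18564 = 13095639648. Avoidance count = 88732378800 − 13095639648 = 75636739152.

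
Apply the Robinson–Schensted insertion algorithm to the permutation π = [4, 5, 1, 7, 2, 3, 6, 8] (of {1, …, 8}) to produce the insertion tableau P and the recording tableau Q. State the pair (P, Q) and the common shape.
P = [1, 2, 3, 6, 8] / [4, 5, 7];  Q = [1, 2, 4, 7, 8] / [3, 5, 6];  common shape = (5, 3)

Row-insert the values π_1, π_2, … into P one at a time, bumping the leftmost entry strictly greater than the inserted value down to the next row. The recording tableau Q records, in position (i, j), the step at which that cell was added to P.
  Insert 4 (step 1): P = [4];  Q = [1]
  Insert 5 (step 2): P = [4, 5];  Q = [1, 2]
  Insert 1 (step 3): P = [1, 5] / [4];  Q = [1, 2] / [3]
  Insert 7 (step 4): P = [1, 5, 7] / [4];  Q = [1, 2, 4] / [3]
  Insert 2 (step 5): P = [1, 2, 7] / [4, 5];  Q = [1, 2, 4] / [3, 5]
  Insert 3 (step 6): P = [1, 2, 3] / [4, 5, 7];  Q = [1, 2, 4] / [3, 5, 6]
  Insert 6 (step 7): P = [1, 2, 3, 6] / [4, 5, 7];  Q = [1, 2, 4, 7] / [3, 5, 6]
  Insert 8 (step 8): P = [1, 2, 3, 6, 8] / [4, 5, 7];  Q = [1, 2, 4, 7, 8] / [3, 5, 6]
Final shape: (5, 3).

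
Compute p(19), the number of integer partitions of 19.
p(19) = 490

Compute p(n) via the recurrence p(n, m) = p(n, m−1) + p(n−m, m), where p(n, m) counts partitions of n with all parts ≤ m and p(n) = p(n, n). The base cases are p(0, m) = 1 and p(n, 0) = 0 for n > 0. Filling the table yields p(19) = 490. (Euler's pentagonal recurrence is an alternative.)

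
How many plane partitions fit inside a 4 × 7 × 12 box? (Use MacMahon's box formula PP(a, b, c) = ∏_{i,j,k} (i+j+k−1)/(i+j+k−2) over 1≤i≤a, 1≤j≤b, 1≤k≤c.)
PP(4, 7, 12) = 2241344526426720

Evaluate the triple product over i = 1..4, j = 1..7, k = 1..12. The factors are (2/1) · (3/2) · (4/3) · (5/4) · (6/5) · (7/6) · (8/7) · (9/8) · … (336 factors total). The numerators and denominators telescope so the product is an integer; carrying out the multiplication exactly gives PP(4, 7, 12) = 2241344526426720.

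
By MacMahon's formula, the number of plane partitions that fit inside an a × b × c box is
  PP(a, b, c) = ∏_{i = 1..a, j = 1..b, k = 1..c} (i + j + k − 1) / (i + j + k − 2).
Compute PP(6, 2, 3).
PP(6, 2, 3) = 2520

Evaluate the triple product over i = 1..6, j = 1..2, k = 1..3. The factors are (2/1) · (3/2) · (4/3) · (3/2) · (4/3) · (5/4) · (3/2) · (4/3) · … (36 factors total). The numerators and denominators telescope so the product is an integer; carrying out the multiplication exactly gives PP(6, 2, 3) = 2520.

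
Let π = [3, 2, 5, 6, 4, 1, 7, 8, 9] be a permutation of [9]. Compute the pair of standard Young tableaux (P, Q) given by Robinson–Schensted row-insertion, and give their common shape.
P = [1, 4, 6, 7, 8, 9] / [2, 5] / [3];  Q = [1, 3, 4, 7, 8, 9] / [2, 5] / [6];  common shape = (6, 2, 1)

Row-insert the values π_1, π_2, … into P one at a time, bumping the leftmost entry strictly greater than the inserted value down to the next row. The recording tableau Q records, in position (i, j), the step at which that cell was added to P.
  Insert 3 (step 1): P = [3];  Q = [1]
  Insert 2 (step 2): P = [2] / [3];  Q = [1] / [2]
  Insert 5 (step 3): P = [2, 5] / [3];  Q = [1, 3] / [2]
  Insert 6 (step 4): P = [2, 5, 6] / [3];  Q = [1, 3, 4] / [2]
  Insert 4 (step 5): P = [2, 4, 6] / [3, 5];  Q = [1, 3, 4] / [2, 5]
  Insert 1 (step 6): P = [1, 4, 6] / [2, 5] / [3];  Q = [1, 3, 4] / [2, 5] / [6]
  Insert 7 (step 7): P = [1, 4, 6, 7] / [2, 5] / [3];  Q = [1, 3, 4, 7] / [2, 5] / [6]
  Insert 8 (step 8): P = [1, 4, 6, 7, 8] / [2, 5] / [3];  Q = [1, 3, 4, 7, 8] / [2, 5] / [6]
  Insert 9 (step 9): P = [1, 4, 6, 7, 8, 9] / [2, 5] / [3];  Q = [1, 3, 4, 7, 8, 9] / [2, 5] / [6]
Final shape: (6, 2, 1).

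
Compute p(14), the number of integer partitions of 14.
p(14) = 135

Compute p(n) via the recurrence p(n, m) = p(n, m−1) + p(n−m, m), where p(n, m) counts partitions of n with all parts ≤ m and p(n) = p(n, n). The base cases are p(0, m) = 1 and p(n, 0) = 0 for n > 0. Filling the table yields p(14) = 135. (Euler's pentagonal recurrence is an alternative.)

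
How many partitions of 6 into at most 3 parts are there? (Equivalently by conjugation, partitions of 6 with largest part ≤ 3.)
p(6, parts ≤ 3) = 7

Partitions of 6 with all parts ≤ 3: 3+3, 3+2+1, 3+1+1+1, 2+2+2, 2+2+1+1, 2+1+1+1+1, 1+1+1+1+1+1. Count = 7.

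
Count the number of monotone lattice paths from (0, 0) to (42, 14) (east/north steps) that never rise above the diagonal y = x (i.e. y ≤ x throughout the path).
Number of paths = 3914819231400

By the reflection principle (André's argument), the number of monotone paths to (42, 14) with n ≤ m that never go above y = x is C(56, 42) − C(56, 43) = 5804731963800 − 1889912732400 = 3914819231400.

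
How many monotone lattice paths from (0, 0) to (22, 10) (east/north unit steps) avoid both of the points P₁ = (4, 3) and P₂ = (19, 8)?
Number of paths = 30913390

Inclusion–exclusion. Total paths: C(32, 22) = 64512240. Through P₁: C(7, 4)·C(25, 18) = 16824500. Through P₂: C(27, 19)·C(5, 3) = 22200750. Since P₁ is strictly southwest of P₂, a monotone path through both must visit P₁ then P₂; paths through both = C(7, 4)·C(20, 15)·C(5, 3) = 5426400. Avoid both = 64512240 − 16824500 − 22200750 + 5426400 = 30913390.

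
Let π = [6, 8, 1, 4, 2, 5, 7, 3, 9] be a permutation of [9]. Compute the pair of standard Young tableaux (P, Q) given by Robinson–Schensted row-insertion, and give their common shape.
P = [1, 2, 3, 7, 9] / [4, 5] / [6, 8];  Q = [1, 2, 6, 7, 9] / [3, 4] / [5, 8];  common shape = (5, 2, 2)

Row-insert the values π_1, π_2, … into P one at a time, bumping the leftmost entry strictly greater than the inserted value down to the next row. The recording tableau Q records, in position (i, j), the step at which that cell was added to P.
  Insert 6 (step 1): P = [6];  Q = [1]
  Insert 8 (step 2): P = [6, 8];  Q = [1, 2]
  Insert 1 (step 3): P = [1, 8] / [6];  Q = [1, 2] / [3]
  Insert 4 (step 4): P = [1, 4] / [6, 8];  Q = [1, 2] / [3, 4]
  Insert 2 (step 5): P = [1, 2] / [4, 8] / [6];  Q = [1, 2] / [3, 4] / [5]
  Insert 5 (step 6): P = [1, 2, 5] / [4, 8] / [6];  Q = [1, 2, 6] / [3, 4] / [5]
  Insert 7 (step 7): P = [1, 2, 5, 7] / [4, 8] / [6];  Q = [1, 2, 6, 7] / [3, 4] / [5]
  Insert 3 (step 8): P = [1, 2, 3, 7] / [4, 5] / [6, 8];  Q = [1, 2, 6, 7] / [3, 4] / [5, 8]
  Insert 9 (step 9): P = [1, 2, 3, 7, 9] / [4, 5] / [6, 8];  Q = [1, 2, 6, 7, 9] / [3, 4] / [5, 8]
Final shape: (5, 2, 2).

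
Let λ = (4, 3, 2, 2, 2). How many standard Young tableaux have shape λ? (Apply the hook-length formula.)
# SYT of shape (4, 3, 2, 2, 2) = 8580

Hook-length formula: f^λ = n! / Π hook(c), product over all cells c of the Young diagram. For λ = (4, 3, 2, 2, 2), n = 13 boxes. Hook lengths by row (left-to-right, top-to-bottom): [8, 7, 3, 1]; [6, 5, 1]; [4, 3]; [3, 2]; [2, 1]. Product of hooks = 725760. So f^λ = 13! / 725760 = 6227020800 / 725760 = 8580.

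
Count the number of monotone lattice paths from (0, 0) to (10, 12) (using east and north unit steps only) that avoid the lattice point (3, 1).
Number of paths = 519350

Total paths from (0, 0) to (10, 12): C(22, 10) = 646646. Paths through (3, 1): (paths (0, 0) → (3, 1)) × (paths (3, 1) → (10, 12)) = C(4, 3) · C(18, 7) = 4 · 31824 = 127296. Avoidance count = 646646 − 127296 = 519350.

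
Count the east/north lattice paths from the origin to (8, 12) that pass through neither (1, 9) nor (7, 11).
Number of paths = 61682

Inclusion–exclusion. Total paths: C(20, 8) = 125970. Through P₁: C(10, 1)·C(10, 7) = 1200. Through P₂: C(18, 7)·C(2, 1) = 63648. Since P₁ is strictly southwest of P₂, a monotone path through both must visit P₁ then P₂; paths through both = C(10, 1)·C(8, 6)·C(2, 1) = 560. Avoid both = 125970 − 1200 − 63648 + 560 = 61682.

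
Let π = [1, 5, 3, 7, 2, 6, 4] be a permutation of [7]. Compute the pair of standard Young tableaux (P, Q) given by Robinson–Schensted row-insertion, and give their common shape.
P = [1, 2, 4] / [3, 6] / [5, 7];  Q = [1, 2, 4] / [3, 6] / [5, 7];  common shape = (3, 2, 2)

Row-insert the values π_1, π_2, … into P one at a time, bumping the leftmost entry strictly greater than the inserted value down to the next row. The recording tableau Q records, in position (i, j), the step at which that cell was added to P.
  Insert 1 (step 1): P = [1];  Q = [1]
  Insert 5 (step 2): P = [1, 5];  Q = [1, 2]
  Insert 3 (step 3): P = [1, 3] / [5];  Q = [1, 2] / [3]
  Insert 7 (step 4): P = [1, 3, 7] / [5];  Q = [1, 2, 4] / [3]
  Insert 2 (step 5): P = [1, 2, 7] / [3] / [5];  Q = [1, 2, 4] / [3] / [5]
  Insert 6 (step 6): P = [1, 2, 6] / [3, 7] / [5];  Q = [1, 2, 4] / [3, 6] / [5]
  Insert 4 (step 7): P = [1, 2, 4] / [3, 6] / [5, 7];  Q = [1, 2, 4] / [3, 6] / [5, 7]
Final shape: (3, 2, 2).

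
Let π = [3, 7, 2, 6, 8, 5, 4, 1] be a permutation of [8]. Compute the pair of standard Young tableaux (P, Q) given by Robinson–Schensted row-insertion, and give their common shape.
P = [1, 4, 8] / [2, 5] / [3] / [6] / [7];  Q = [1, 2, 5] / [3, 4] / [6] / [7] / [8];  common shape = (3, 2, 1, 1, 1)

Row-insert the values π_1, π_2, … into P one at a time, bumping the leftmost entry strictly greater than the inserted value down to the next row. The recording tableau Q records, in position (i, j), the step at which that cell was added to P.
  Insert 3 (step 1): P = [3];  Q = [1]
  Insert 7 (step 2): P = [3, 7];  Q = [1, 2]
  Insert 2 (step 3): P = [2, 7] / [3];  Q = [1, 2] / [3]
  Insert 6 (step 4): P = [2, 6] / [3, 7];  Q = [1, 2] / [3, 4]
  Insert 8 (step 5): P = [2, 6, 8] / [3, 7];  Q = [1, 2, 5] / [3, 4]
  Insert 5 (step 6): P = [2, 5, 8] / [3, 6] / [7];  Q = [1, 2, 5] / [3, 4] / [6]
  Insert 4 (step 7): P = [2, 4, 8] / [3, 5] / [6] / [7];  Q = [1, 2, 5] / [3, 4] / [6] / [7]
  Insert 1 (step 8): P = [1, 4, 8] / [2, 5] / [3] / [6] / [7];  Q = [1, 2, 5] / [3, 4] / [6] / [7] / [8]
Final shape: (3, 2, 1, 1, 1).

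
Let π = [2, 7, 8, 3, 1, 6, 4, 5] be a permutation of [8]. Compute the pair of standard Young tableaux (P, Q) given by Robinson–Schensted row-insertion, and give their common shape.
P = [1, 3, 4, 5] / [2, 6] / [7, 8];  Q = [1, 2, 3, 8] / [4, 6] / [5, 7];  common shape = (4, 2, 2)

Row-insert the values π_1, π_2, … into P one at a time, bumping the leftmost entry strictly greater than the inserted value down to the next row. The recording tableau Q records, in position (i, j), the step at which that cell was added to P.
  Insert 2 (step 1): P = [2];  Q = [1]
  Insert 7 (step 2): P = [2, 7];  Q = [1, 2]
  Insert 8 (step 3): P = [2, 7, 8];  Q = [1, 2, 3]
  Insert 3 (step 4): P = [2, 3, 8] / [7];  Q = [1, 2, 3] / [4]
  Insert 1 (step 5): P = [1, 3, 8] / [2] / [7];  Q = [1, 2, 3] / [4] / [5]
  Insert 6 (step 6): P = [1, 3, 6] / [2, 8] / [7];  Q = [1, 2, 3] / [4, 6] / [5]
  Insert 4 (step 7): P = [1, 3, 4] / [2, 6] / [7, 8];  Q = [1, 2, 3] / [4, 6] / [5, 7]
  Insert 5 (step 8): P = [1, 3, 4, 5] / [2, 6] / [7, 8];  Q = [1, 2, 3, 8] / [4, 6] / [5, 7]
Final shape: (4, 2, 2).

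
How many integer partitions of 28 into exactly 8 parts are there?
p(28, 8 parts) = 434

Partitions of n into exactly k parts are in bijection with partitions of n − k into at most k parts (subtract 1 from each part). So p(28, exactly 8) = p(20, parts ≤ 8). Computing via the recurrence p(m, j) = p(m, j−1) + p(m−j, j) gives 434.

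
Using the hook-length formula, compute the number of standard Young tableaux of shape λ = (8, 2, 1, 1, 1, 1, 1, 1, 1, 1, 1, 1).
# SYT of shape (8, 2, 1, 1, 1, 1, 1, 1, 1, 1, 1, 1) = 510510

Hook-length formula: f^λ = n! / Π hook(c), product over all cells c of the Young diagram. For λ = (8, 2, 1, 1, 1, 1, 1, 1, 1, 1, 1, 1), n = 20 boxes. Hook lengths by row (left-to-right, top-to-bottom): [19, 8, 6, 5, 4, 3, 2, 1]; [12, 1]; [10]; [9]; [8]; [7]; [6]; [5]; [4]; [3]; [2]; [1]. Product of hooks = 4765630464000. So f^λ = 20! / 4765630464000 = 2432902008176640000 / 4765630464000 = 510510.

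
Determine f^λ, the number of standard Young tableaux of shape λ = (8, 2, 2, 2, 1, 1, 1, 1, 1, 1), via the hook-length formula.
# SYT of shape (8, 2, 2, 2, 1, 1, 1, 1, 1, 1) = 6390384

Hook-length formula: f^λ = n! / Π hook(c), product over all cells c of the Young diagram. For λ = (8, 2, 2, 2, 1, 1, 1, 1, 1, 1), n = 20 boxes. Hook lengths by row (left-to-right, top-to-bottom): [17, 10, 6, 5, 4, 3, 2, 1]; [10, 3]; [9, 2]; [8, 1]; [6]; [5]; [4]; [3]; [2]; [1]. Product of hooks = 380712960000. So f^λ = 20! / 380712960000 = 2432902008176640000 / 380712960000 = 6390384.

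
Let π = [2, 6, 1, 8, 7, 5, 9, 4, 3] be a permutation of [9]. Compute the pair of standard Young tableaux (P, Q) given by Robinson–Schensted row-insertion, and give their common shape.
P = [1, 3, 7, 9] / [2, 4] / [5] / [6] / [8];  Q = [1, 2, 4, 7] / [3, 5] / [6] / [8] / [9];  common shape = (4, 2, 1, 1, 1)

Row-insert the values π_1, π_2, … into P one at a time, bumping the leftmost entry strictly greater than the inserted value down to the next row. The recording tableau Q records, in position (i, j), the step at which that cell was added to P.
  Insert 2 (step 1): P = [2];  Q = [1]
  Insert 6 (step 2): P = [2, 6];  Q = [1, 2]
  Insert 1 (step 3): P = [1, 6] / [2];  Q = [1, 2] / [3]
  Insert 8 (step 4): P = [1, 6, 8] / [2];  Q = [1, 2, 4] / [3]
  Insert 7 (step 5): P = [1, 6, 7] / [2, 8];  Q = [1, 2, 4] / [3, 5]
  Insert 5 (step 6): P = [1, 5, 7] / [2, 6] / [8];  Q = [1, 2, 4] / [3, 5] / [6]
  Insert 9 (step 7): P = [1, 5, 7, 9] / [2, 6] / [8];  Q = [1, 2, 4, 7] / [3, 5] / [6]
  Insert 4 (step 8): P = [1, 4, 7, 9] / [2, 5] / [6] / [8];  Q = [1, 2, 4, 7] / [3, 5] / [6] / [8]
  Insert 3 (step 9): P = [1, 3, 7, 9] / [2, 4] / [5] / [6] / [8];  Q = [1, 2, 4, 7] / [3, 5] / [6] / [8] / [9]
Final shape: (4, 2, 1, 1, 1).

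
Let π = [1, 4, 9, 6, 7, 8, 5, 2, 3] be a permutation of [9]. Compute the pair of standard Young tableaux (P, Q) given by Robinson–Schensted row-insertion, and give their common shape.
P = [1, 2, 3, 7, 8] / [4, 5] / [6] / [9];  Q = [1, 2, 3, 5, 6] / [4, 9] / [7] / [8];  common shape = (5, 2, 1, 1)

Row-insert the values π_1, π_2, … into P one at a time, bumping the leftmost entry strictly greater than the inserted value down to the next row. The recording tableau Q records, in position (i, j), the step at which that cell was added to P.
  Insert 1 (step 1): P = [1];  Q = [1]
  Insert 4 (step 2): P = [1, 4];  Q = [1, 2]
  Insert 9 (step 3): P = [1, 4, 9];  Q = [1, 2, 3]
  Insert 6 (step 4): P = [1, 4, 6] / [9];  Q = [1, 2, 3] / [4]
  Insert 7 (step 5): P = [1, 4, 6, 7] / [9];  Q = [1, 2, 3, 5] / [4]
  Insert 8 (step 6): P = [1, 4, 6, 7, 8] / [9];  Q = [1, 2, 3, 5, 6] / [4]
  Insert 5 (step 7): P = [1, 4, 5, 7, 8] / [6] / [9];  Q = [1, 2, 3, 5, 6] / [4] / [7]
  Insert 2 (step 8): P = [1, 2, 5, 7, 8] / [4] / [6] / [9];  Q = [1, 2, 3, 5, 6] / [4] / [7] / [8]
  Insert 3 (step 9): P = [1, 2, 3, 7, 8] / [4, 5] / [6] / [9];  Q = [1, 2, 3, 5, 6] / [4, 9] / [7] / [8]
Final shape: (5, 2, 1, 1).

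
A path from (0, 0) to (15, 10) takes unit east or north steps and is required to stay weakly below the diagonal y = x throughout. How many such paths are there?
Number of paths = 1225785

By the reflection principle (André's argument), the number of monotone paths to (15, 10) with n ≤ m that never go above y = x is C(25, 15) − C(25, 16) = 3268760 − 2042975 = 1225785.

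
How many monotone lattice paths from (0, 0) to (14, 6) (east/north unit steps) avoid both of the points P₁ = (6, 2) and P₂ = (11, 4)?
Number of paths = 17130

Inclusion–exclusion. Total paths: C(20, 14) = 38760. Through P₁: C(8, 6)·C(12, 8) = 13860. Through P₂: C(15, 11)·C(5, 3) = 13650. Since P₁ is strictly southwest of P₂, a monotone path through both must visit P₁ then P₂; paths through both = C(8, 6)·C(7, 5)·C(5, 3) = 5880. Avoid both = 38760 − 13860 − 13650 + 5880 = 17130.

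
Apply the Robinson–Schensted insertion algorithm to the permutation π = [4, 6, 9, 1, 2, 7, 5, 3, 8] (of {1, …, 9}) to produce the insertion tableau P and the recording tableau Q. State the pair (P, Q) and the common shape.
P = [1, 2, 3, 8] / [4, 5, 7] / [6] / [9];  Q = [1, 2, 3, 9] / [4, 5, 6] / [7] / [8];  common shape = (4, 3, 1, 1)

Row-insert the values π_1, π_2, … into P one at a time, bumping the leftmost entry strictly greater than the inserted value down to the next row. The recording tableau Q records, in position (i, j), the step at which that cell was added to P.
  Insert 4 (step 1): P = [4];  Q = [1]
  Insert 6 (step 2): P = [4, 6];  Q = [1, 2]
  Insert 9 (step 3): P = [4, 6, 9];  Q = [1, 2, 3]
  Insert 1 (step 4): P = [1, 6, 9] / [4];  Q = [1, 2, 3] / [4]
  Insert 2 (step 5): P = [1, 2, 9] / [4, 6];  Q = [1, 2, 3] / [4, 5]
  Insert 7 (step 6): P = [1, 2, 7] / [4, 6, 9];  Q = [1, 2, 3] / [4, 5, 6]
  Insert 5 (step 7): P = [1, 2, 5] / [4, 6, 7] / [9];  Q = [1, 2, 3] / [4, 5, 6] / [7]
  Insert 3 (step 8): P = [1, 2, 3] / [4, 5, 7] / [6] / [9];  Q = [1, 2, 3] / [4, 5, 6] / [7] / [8]
  Insert 8 (step 9): P = [1, 2, 3, 8] / [4, 5, 7] / [6] / [9];  Q = [1, 2, 3, 9] / [4, 5, 6] / [7] / [8]
Final shape: (4, 3, 1, 1).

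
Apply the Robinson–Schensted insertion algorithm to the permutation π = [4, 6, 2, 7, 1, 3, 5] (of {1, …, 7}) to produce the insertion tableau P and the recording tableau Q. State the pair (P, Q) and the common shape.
P = [1, 3, 5] / [2, 6, 7] / [4];  Q = [1, 2, 4] / [3, 6, 7] / [5];  common shape = (3, 3, 1)

Row-insert the values π_1, π_2, … into P one at a time, bumping the leftmost entry strictly greater than the inserted value down to the next row. The recording tableau Q records, in position (i, j), the step at which that cell was added to P.
  Insert 4 (step 1): P = [4];  Q = [1]
  Insert 6 (step 2): P = [4, 6];  Q = [1, 2]
  Insert 2 (step 3): P = [2, 6] / [4];  Q = [1, 2] / [3]
  Insert 7 (step 4): P = [2, 6, 7] / [4];  Q = [1, 2, 4] / [3]
  Insert 1 (step 5): P = [1, 6, 7] / [2] / [4];  Q = [1, 2, 4] / [3] / [5]
  Insert 3 (step 6): P = [1, 3, 7] / [2, 6] / [4];  Q = [1, 2, 4] / [3, 6] / [5]
  Insert 5 (step 7): P = [1, 3, 5] / [2, 6, 7] / [4];  Q = [1, 2, 4] / [3, 6, 7] / [5]
Final shape: (3, 3, 1).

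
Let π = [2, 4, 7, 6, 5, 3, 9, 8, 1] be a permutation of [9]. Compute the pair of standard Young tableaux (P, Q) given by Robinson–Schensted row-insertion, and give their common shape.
P = [1, 3, 5, 8] / [2, 9] / [4] / [6] / [7];  Q = [1, 2, 3, 7] / [4, 8] / [5] / [6] / [9];  common shape = (4, 2, 1, 1, 1)

Row-insert the values π_1, π_2, … into P one at a time, bumping the leftmost entry strictly greater than the inserted value down to the next row. The recording tableau Q records, in position (i, j), the step at which that cell was added to P.
  Insert 2 (step 1): P = [2];  Q = [1]
  Insert 4 (step 2): P = [2, 4];  Q = [1, 2]
  Insert 7 (step 3): P = [2, 4, 7];  Q = [1, 2, 3]
  Insert 6 (step 4): P = [2, 4, 6] / [7];  Q = [1, 2, 3] / [4]
  Insert 5 (step 5): P = [2, 4, 5] / [6] / [7];  Q = [1, 2, 3] / [4] / [5]
  Insert 3 (step 6): P = [2, 3, 5] / [4] / [6] / [7];  Q = [1, 2, 3] / [4] / [5] / [6]
  Insert 9 (step 7): P = [2, 3, 5, 9] / [4] / [6] / [7];  Q = [1, 2, 3, 7] / [4] / [5] / [6]
  Insert 8 (step 8): P = [2, 3, 5, 8] / [4, 9] / [6] / [7];  Q = [1, 2, 3, 7] / [4, 8] / [5] / [6]
  Insert 1 (step 9): P = [1, 3, 5, 8] / [2, 9] / [4] / [6] / [7];  Q = [1, 2, 3, 7] / [4, 8] / [5] / [6] / [9]
Final shape: (4, 2, 1, 1, 1).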